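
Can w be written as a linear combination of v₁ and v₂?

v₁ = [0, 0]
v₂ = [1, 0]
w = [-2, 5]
No

Form the augmented matrix and row-reduce:
[v₁|v₂|w] = 
  [  0,   1,  -2]
  [  0,   0,   5]
(already in echelon form — no row operations needed)

Row 2 reads [0 0 | 5], i.e. 0 = 5, so the system is inconsistent and w ∉ span{v₁, v₂}.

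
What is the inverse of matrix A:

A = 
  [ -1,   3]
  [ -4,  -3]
det(A) = (-1)(-3) - (3)(-4) = 15
For a 2×2 matrix, A⁻¹ = (1/det(A)) · [[d, -b], [-c, a]]
    = (1/15) · [[-3, -3], [4, -1]]

A⁻¹ = 
  [ -1/5,  -1/5]
  [ 4/15, -1/15]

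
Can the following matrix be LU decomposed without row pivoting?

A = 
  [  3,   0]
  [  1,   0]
Yes.
A[1,1] = 3 ≠ 0, so Gaussian elimination proceeds without a row swap: multiplier ℓ₂₁ = (1)/(3) = 1/3, and U[2,2] = 0 - (1/3)(0) = 0.
L = 
  [  1,   0]
  [1/3,   1]
U = 
  [  3,   0]
  [  0,   0]
Check row 2 of LU: [(1/3)(3), (1/3)(0) + 0] = [1, 0] = row 2 of A ✓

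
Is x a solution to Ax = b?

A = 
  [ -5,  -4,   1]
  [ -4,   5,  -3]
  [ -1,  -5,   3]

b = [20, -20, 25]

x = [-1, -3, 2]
No

Ax = [19, -17, 22] ≠ b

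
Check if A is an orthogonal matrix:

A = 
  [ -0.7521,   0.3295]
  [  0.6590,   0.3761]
No

AᵀA = 
  [  0.9999,   0]
  [  0,   0.2500]
≠ I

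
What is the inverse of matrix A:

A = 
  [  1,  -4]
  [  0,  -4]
det(A) = (1)(-4) - (-4)(0) = -4
For a 2×2 matrix, A⁻¹ = (1/det(A)) · [[d, -b], [-c, a]]
    = (-1/4) · [[-4, 4], [0, 1]]

A⁻¹ = 
  [   1,   -1]
  [   0, -1/4]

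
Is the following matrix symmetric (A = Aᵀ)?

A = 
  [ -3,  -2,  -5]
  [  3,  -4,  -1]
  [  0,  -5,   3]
No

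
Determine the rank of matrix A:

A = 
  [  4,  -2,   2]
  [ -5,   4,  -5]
Row reduce:
R2 → R2 + (5/4)·R1
REF = 
  [   4,   -2,    2]
  [   0,  3/2, -5/2]
Pivot columns: 1, 2 → 2 pivots.

rank(A) = 2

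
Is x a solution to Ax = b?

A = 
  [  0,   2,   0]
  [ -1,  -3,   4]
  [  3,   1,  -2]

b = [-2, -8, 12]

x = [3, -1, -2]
Yes

Ax = [-2, -8, 12] = b ✓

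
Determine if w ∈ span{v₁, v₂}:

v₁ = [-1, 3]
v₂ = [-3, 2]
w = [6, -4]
Yes

Form the augmented matrix and row-reduce:
[v₁|v₂|w] = 
  [ -1,  -3,   6]
  [  3,   2,  -4]
R2 → R2 + (3)·R1
REF = 
  [ -1,  -3,   6]
  [  0,  -7,  14]

No row of the form [0 0 | nonzero], so the system is consistent. Back-substitution gives c₁ = 0, c₂ = -2: w = (0)·v₁ + (-2)·v₂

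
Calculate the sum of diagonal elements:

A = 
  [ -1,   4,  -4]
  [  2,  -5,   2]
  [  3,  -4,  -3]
-9

tr(A) = -1 + -5 + -3 = -9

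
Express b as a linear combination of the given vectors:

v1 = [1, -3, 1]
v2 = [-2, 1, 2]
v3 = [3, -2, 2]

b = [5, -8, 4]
c1 = 2, c2 = 0, c3 = 1

b = 2·v1 + 0·v2 + 1·v3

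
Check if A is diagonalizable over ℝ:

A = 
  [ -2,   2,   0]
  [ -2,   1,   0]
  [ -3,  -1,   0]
No

Characteristic polynomial: det(λI - A) = λ³ + λ² + 2λ
The constant term is 0, so λ = 0 is a root: p(λ) = λ(λ² + λ + 2)
λ² + λ + 2 = 0  ⇒  λ = (-1 ± √((1)² - 4·(2)))/2 = (-1 ± √(-7))/2
  = (-1 + i√7)/2,  (-1 - i√7)/2
Eigenvalues: 0, (-1 + i√7)/2, (-1 - i√7)/2  (≈ 0, -0.5 + 1.323i, -0.5 - 1.323i)
Has complex eigenvalues (not diagonalizable over ℝ).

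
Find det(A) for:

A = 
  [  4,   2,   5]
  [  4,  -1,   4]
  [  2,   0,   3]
-10

Cofactor expansion along row 1:
det(A) = (4)·((-1)(3) - (4)(0)) - (2)·((4)(3) - (4)(2)) + (5)·((4)(0) - (-1)(2))
  = (4)(-3) - (2)(4) + (5)(2)
  = -10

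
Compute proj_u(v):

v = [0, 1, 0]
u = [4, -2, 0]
v·u = (0)(4) + (1)(-2) + (0)(0) = -2
u·u = (4)² + (-2)² + (0)² = 20
proj_u(v) = (v·u / u·u) × u = (-2/20) × u = (-1/10) × u

proj_u(v) = [-2/5, 1/5, 0]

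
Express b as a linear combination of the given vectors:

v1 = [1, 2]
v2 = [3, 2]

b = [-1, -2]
c1 = -1, c2 = 0

b = -1·v1 + 0·v2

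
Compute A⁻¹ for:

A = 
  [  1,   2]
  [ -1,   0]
det(A) = (1)(0) - (2)(-1) = 2
For a 2×2 matrix, A⁻¹ = (1/det(A)) · [[d, -b], [-c, a]]
    = (1/2) · [[0, -2], [1, 1]]

A⁻¹ = 
  [  0,  -1]
  [1/2, 1/2]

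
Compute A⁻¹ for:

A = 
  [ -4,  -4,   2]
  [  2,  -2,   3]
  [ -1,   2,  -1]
det(A) = (-4)·((-2)(-1) - (3)(2)) - (-4)·((2)(-1) - (3)(-1)) + (2)·((2)(2) - (-2)(-1))
  = (-4)(-4) - (-4)(1) + (2)(2)
  = 24
det(A) = 24 ≠ 0, so A is invertible.

Cofactors Cᵢⱼ = (-1)ⁱ⁺ʲ·Mᵢⱼ:
C = 
  [ -4,  -1,   2]
  [  0,   6,  12]
  [ -8,  16,  16]

adj(A) = Cᵀ:
adj(A) = 
  [ -4,   0,  -8]
  [ -1,   6,  16]
  [  2,  12,  16]

A⁻¹ = (1/24) · adj(A):
A⁻¹ = 
  [ -1/6,     0,  -1/3]
  [-1/24,   1/4,   2/3]
  [ 1/12,   1/2,   2/3]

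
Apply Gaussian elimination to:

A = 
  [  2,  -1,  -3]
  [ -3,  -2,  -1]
Row operations:
R2 → R2 + (3/2)·R1

Resulting echelon form:
REF = 
  [    2,    -1,    -3]
  [    0,  -7/2, -11/2]

Rank = 2 (number of non-zero pivot rows).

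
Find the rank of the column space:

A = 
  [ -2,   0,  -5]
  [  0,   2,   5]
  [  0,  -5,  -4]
dim(Col(A)) = 3

Row reduce:
R3 → R3 + (5/2)·R2
REF = 
  [  -2,    0,   -5]
  [   0,    2,    5]
  [   0,    0, 17/2]
Pivot columns: 1, 2, 3 → 3 pivots.
dim(Col(A)) = number of pivot columns = 3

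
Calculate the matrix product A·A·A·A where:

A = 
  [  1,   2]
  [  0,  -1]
A^4 = 
  [  1,   0]
  [  0,   1]

A² = A·A:
A²[1,1] = (1)(1) + (2)(0) = 1
A²[1,2] = (1)(2) + (2)(-1) = 0
A²[2,1] = (0)(1) + (-1)(0) = 0
A²[2,2] = (0)(2) + (-1)(-1) = 1
A² = 
  [  1,   0]
  [  0,   1]

A^3 = A^2·A:
A^3[1,1] = (1)(1) + (0)(0) = 1
A^3[1,2] = (1)(2) + (0)(-1) = 2
A^3[2,1] = (0)(1) + (1)(0) = 0
A^3[2,2] = (0)(2) + (1)(-1) = -1
A^3 = 
  [  1,   2]
  [  0,  -1]

A^4 = A^3·A:
A^4[1,1] = (1)(1) + (2)(0) = 1
A^4[1,2] = (1)(2) + (2)(-1) = 0
A^4[2,1] = (0)(1) + (-1)(0) = 0
A^4[2,2] = (0)(2) + (-1)(-1) = 1
A^4 = 
  [  1,   0]
  [  0,   1]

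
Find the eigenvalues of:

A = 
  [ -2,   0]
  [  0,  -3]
tr(A) = -5, det(A) = 6
Characteristic polynomial: λ² - tr(A)λ + det(A) = λ² + 5λ + 6
λ² + 5λ + 6 = (λ + 3)(λ + 2)

λ = -2, -3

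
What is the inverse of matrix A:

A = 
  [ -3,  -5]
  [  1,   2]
det(A) = (-3)(2) - (-5)(1) = -1
For a 2×2 matrix, A⁻¹ = (1/det(A)) · [[d, -b], [-c, a]]
    = (-1) · [[2, 5], [-1, -3]]

A⁻¹ = 
  [ -2,  -5]
  [  1,   3]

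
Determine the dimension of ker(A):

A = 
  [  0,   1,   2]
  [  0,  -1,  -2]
nullity(A) = 2

Row reduce:
R2 → R2 + (1)·R1
REF = 
  [  0,   1,   2]
  [  0,   0,   0]
Pivot columns: 2 → 1 pivot.
rank(A) = 1, so nullity(A) = 3 - 1 = 2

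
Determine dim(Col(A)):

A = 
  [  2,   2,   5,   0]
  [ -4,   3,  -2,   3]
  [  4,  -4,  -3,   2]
dim(Col(A)) = 3

Row reduce:
R2 → R2 + (2)·R1
R3 → R3 - (2)·R1
R3 → R3 + (8/7)·R2
REF = 
  [    2,     2,     5,     0]
  [    0,     7,     8,     3]
  [    0,     0, -27/7,  38/7]
Pivot columns: 1, 2, 3 → 3 pivots.
dim(Col(A)) = number of pivot columns = 3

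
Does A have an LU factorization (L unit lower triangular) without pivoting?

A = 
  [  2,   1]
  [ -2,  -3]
Yes.
A[1,1] = 2 ≠ 0, so Gaussian elimination proceeds without a row swap: multiplier ℓ₂₁ = (-2)/(2) = -1, and U[2,2] = -3 - (-1)(1) = -2.
L = 
  [  1,   0]
  [ -1,   1]
U = 
  [  2,   1]
  [  0,  -2]
Check row 2 of LU: [(-1)(2), (-1)(1) + (-2)] = [-2, -3] = row 2 of A ✓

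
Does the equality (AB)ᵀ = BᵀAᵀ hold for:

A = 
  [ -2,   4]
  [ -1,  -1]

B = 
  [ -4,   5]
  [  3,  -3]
Yes

(AB)ᵀ = 
  [ 20,   1]
  [-22,  -2]

BᵀAᵀ = 
  [ 20,   1]
  [-22,  -2]

Both sides are equal — this is the standard identity (AB)ᵀ = BᵀAᵀ, which holds for all A, B.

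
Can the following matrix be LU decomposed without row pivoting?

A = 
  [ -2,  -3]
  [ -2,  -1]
Yes.
A[1,1] = -2 ≠ 0, so Gaussian elimination proceeds without a row swap: multiplier ℓ₂₁ = (-2)/(-2) = 1, and U[2,2] = -1 - (1)(-3) = 2.
L = 
  [  1,   0]
  [  1,   1]
U = 
  [ -2,  -3]
  [  0,   2]
Check row 2 of LU: [(1)(-2), (1)(-3) + 2] = [-2, -1] = row 2 of A ✓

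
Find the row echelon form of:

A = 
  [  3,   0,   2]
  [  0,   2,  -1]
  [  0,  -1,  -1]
Row operations:
R3 → R3 + (1/2)·R2

Resulting echelon form:
REF = 
  [   3,    0,    2]
  [   0,    2,   -1]
  [   0,    0, -3/2]

Rank = 3 (number of non-zero pivot rows).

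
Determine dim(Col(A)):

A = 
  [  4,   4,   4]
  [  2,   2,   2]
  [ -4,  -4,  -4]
Row reduce:
R2 → R2 - (1/2)·R1
R3 → R3 + (1)·R1
REF = 
  [  4,   4,   4]
  [  0,   0,   0]
  [  0,   0,   0]
Pivot columns: 1 → 1 pivot.
dim(Col(A)) = number of pivot columns = 1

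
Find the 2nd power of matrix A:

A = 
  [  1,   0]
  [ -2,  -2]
A² = A·A:
A²[1,1] = (1)(1) + (0)(-2) = 1
A²[1,2] = (1)(0) + (0)(-2) = 0
A²[2,1] = (-2)(1) + (-2)(-2) = 2
A²[2,2] = (-2)(0) + (-2)(-2) = 4
A² = 
  [  1,   0]
  [  2,   4]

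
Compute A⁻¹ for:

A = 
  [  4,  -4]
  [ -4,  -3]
det(A) = (4)(-3) - (-4)(-4) = -28
For a 2×2 matrix, A⁻¹ = (1/det(A)) · [[d, -b], [-c, a]]
    = (-1/28) · [[-3, 4], [4, 4]]

A⁻¹ = 
  [3/28, -1/7]
  [-1/7, -1/7]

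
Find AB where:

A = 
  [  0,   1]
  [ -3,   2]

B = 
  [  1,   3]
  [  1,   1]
A is 2×2 and B is 2×2, so AB is 2×2. Each entry is (row of A)·(column of B):
AB[1,1] = (0)(1) + (1)(1) = 1
AB[1,2] = (0)(3) + (1)(1) = 1
AB[2,1] = (-3)(1) + (2)(1) = -1
AB[2,2] = (-3)(3) + (2)(1) = -7

AB = 
  [  1,   1]
  [ -1,  -7]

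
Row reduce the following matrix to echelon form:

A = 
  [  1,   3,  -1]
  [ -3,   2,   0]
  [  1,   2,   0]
Row operations:
R2 → R2 + (3)·R1
R3 → R3 - (1)·R1
R3 → R3 + (1/11)·R2

Resulting echelon form:
REF = 
  [   1,    3,   -1]
  [   0,   11,   -3]
  [   0,    0, 8/11]

Rank = 3 (number of non-zero pivot rows).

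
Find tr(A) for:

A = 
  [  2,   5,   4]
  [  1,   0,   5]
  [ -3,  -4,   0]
2

tr(A) = 2 + 0 + 0 = 2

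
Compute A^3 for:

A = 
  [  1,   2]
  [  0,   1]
A² = A·A:
A²[1,1] = (1)(1) + (2)(0) = 1
A²[1,2] = (1)(2) + (2)(1) = 4
A²[2,1] = (0)(1) + (1)(0) = 0
A²[2,2] = (0)(2) + (1)(1) = 1
A² = 
  [  1,   4]
  [  0,   1]

A^3 = A^2·A:
A^3[1,1] = (1)(1) + (4)(0) = 1
A^3[1,2] = (1)(2) + (4)(1) = 6
A^3[2,1] = (0)(1) + (1)(0) = 0
A^3[2,2] = (0)(2) + (1)(1) = 1
A^3 = 
  [  1,   6]
  [  0,   1]

Therefore
A^3 = 
  [  1,   6]
  [  0,   1]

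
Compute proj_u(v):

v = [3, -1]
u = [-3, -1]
v·u = (3)(-3) + (-1)(-1) = -8
u·u = (-3)² + (-1)² = 10
proj_u(v) = (v·u / u·u) × u = (-8/10) × u = (-4/5) × u

proj_u(v) = [12/5, 4/5]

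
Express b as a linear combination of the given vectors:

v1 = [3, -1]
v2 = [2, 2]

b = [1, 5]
c1 = -1, c2 = 2

b = -1·v1 + 2·v2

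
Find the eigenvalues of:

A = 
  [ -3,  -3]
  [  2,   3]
tr(A) = 0, det(A) = -3
Characteristic polynomial: λ² - tr(A)λ + det(A) = λ² - 3
λ² - 3 = 0  ⇒  λ = (0 ± √((0)² - 4·(-3)))/2 = (0 ± √(12))/2
  = √3,  -√3

λ = √3, -√3  (≈ 1.732, -1.732)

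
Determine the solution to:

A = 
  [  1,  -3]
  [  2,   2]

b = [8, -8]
x = [-1, -3]

Row reduce the augmented matrix [A|b]:
R2 → R2 - (2)·R1
REF = 
  [  1,  -3,   8]
  [  0,   8, -24]

Back-substitution:
x₂ = (-24) / 8 = -3
x₁ = (8 - (-3)(-3)) / 1 = -1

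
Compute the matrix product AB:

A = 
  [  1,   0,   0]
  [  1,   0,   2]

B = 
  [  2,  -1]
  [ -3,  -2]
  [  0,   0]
AB = 
  [  2,  -1]
  [  2,  -1]

A is 2×3 and B is 3×2, so AB is 2×2. Each entry is (row of A)·(column of B):
AB[1,1] = (1)(2) + (0)(-3) + (0)(0) = 2
AB[1,2] = (1)(-1) + (0)(-2) + (0)(0) = -1
AB[2,1] = (1)(2) + (0)(-3) + (2)(0) = 2
AB[2,2] = (1)(-1) + (0)(-2) + (2)(0) = -1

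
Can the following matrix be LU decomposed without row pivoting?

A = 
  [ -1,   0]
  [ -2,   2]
Yes.
A[1,1] = -1 ≠ 0, so Gaussian elimination proceeds without a row swap: multiplier ℓ₂₁ = (-2)/(-1) = 2, and U[2,2] = 2 - (2)(0) = 2.
L = 
  [  1,   0]
  [  2,   1]
U = 
  [ -1,   0]
  [  0,   2]
Check row 2 of LU: [(2)(-1), (2)(0) + 2] = [-2, 2] = row 2 of A ✓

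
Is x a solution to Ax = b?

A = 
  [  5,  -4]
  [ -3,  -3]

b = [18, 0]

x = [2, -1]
No

Ax = [14, -3] ≠ b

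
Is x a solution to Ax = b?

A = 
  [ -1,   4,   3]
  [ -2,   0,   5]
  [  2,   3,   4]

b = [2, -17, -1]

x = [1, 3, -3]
Yes

Ax = [2, -17, -1] = b ✓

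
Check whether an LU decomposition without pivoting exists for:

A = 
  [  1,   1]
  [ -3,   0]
Yes.
A[1,1] = 1 ≠ 0, so Gaussian elimination proceeds without a row swap: multiplier ℓ₂₁ = (-3)/(1) = -3, and U[2,2] = 0 - (-3)(1) = 3.
L = 
  [  1,   0]
  [ -3,   1]
U = 
  [  1,   1]
  [  0,   3]
Check row 2 of LU: [(-3)(1), (-3)(1) + 3] = [-3, 0] = row 2 of A ✓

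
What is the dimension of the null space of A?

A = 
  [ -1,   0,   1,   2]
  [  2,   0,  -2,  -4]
nullity(A) = 3

Row reduce:
R2 → R2 + (2)·R1
REF = 
  [ -1,   0,   1,   2]
  [  0,   0,   0,   0]
Pivot columns: 1 → 1 pivot.
rank(A) = 1, so nullity(A) = 4 - 1 = 3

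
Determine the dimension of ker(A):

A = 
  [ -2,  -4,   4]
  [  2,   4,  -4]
nullity(A) = 2

Row reduce:
R2 → R2 + (1)·R1
REF = 
  [ -2,  -4,   4]
  [  0,   0,   0]
Pivot columns: 1 → 1 pivot.
rank(A) = 1, so nullity(A) = 3 - 1 = 2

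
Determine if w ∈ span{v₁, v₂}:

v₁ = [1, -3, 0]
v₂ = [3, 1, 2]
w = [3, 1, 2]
Yes

Form the augmented matrix and row-reduce:
[v₁|v₂|w] = 
  [  1,   3,   3]
  [ -3,   1,   1]
  [  0,   2,   2]
R2 → R2 + (3)·R1
R3 → R3 - (1/5)·R2
REF = 
  [  1,   3,   3]
  [  0,  10,  10]
  [  0,   0,   0]

No row of the form [0 0 | nonzero], so the system is consistent. Back-substitution gives c₁ = 0, c₂ = 1: w = (0)·v₁ + (1)·v₂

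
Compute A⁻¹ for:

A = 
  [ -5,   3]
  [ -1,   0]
det(A) = (-5)(0) - (3)(-1) = 3
For a 2×2 matrix, A⁻¹ = (1/det(A)) · [[d, -b], [-c, a]]
    = (1/3) · [[0, -3], [1, -5]]

A⁻¹ = 
  [   0,   -1]
  [ 1/3, -5/3]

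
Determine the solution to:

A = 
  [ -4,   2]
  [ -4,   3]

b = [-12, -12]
x = [3, 0]

Row reduce the augmented matrix [A|b]:
R2 → R2 - (1)·R1
REF = 
  [ -4,   2, -12]
  [  0,   1,   0]

Back-substitution:
x₂ = 0 / 1 = 0
x₁ = (-12 - (2)(0)) / (-4) = 3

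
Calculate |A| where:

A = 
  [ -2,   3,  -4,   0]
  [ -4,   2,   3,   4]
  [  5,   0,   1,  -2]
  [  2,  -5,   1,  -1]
Cofactor expansion along row 1: det(A) = a₁₁M₁₁ - a₁₂M₁₂ + a₁₃M₁₃ - a₁₄M₁₄

M₁₁ = det[[2, 3, 4]; [0, 1, -2]; [-5, 1, -1]]
  = (2)·((1)(-1) - (-2)(1)) - (3)·((0)(-1) - (-2)(-5)) + (4)·((0)(1) - (1)(-5))
  = (2)(1) - (3)(-10) + (4)(5)
  = 52
M₁₂ = det[[-4, 3, 4]; [5, 1, -2]; [2, 1, -1]]
  = (-4)·((1)(-1) - (-2)(1)) - (3)·((5)(-1) - (-2)(2)) + (4)·((5)(1) - (1)(2))
  = (-4)(1) - (3)(-1) + (4)(3)
  = 11
M₁₃ = det[[-4, 2, 4]; [5, 0, -2]; [2, -5, -1]]
  = (-4)·((0)(-1) - (-2)(-5)) - (2)·((5)(-1) - (-2)(2)) + (4)·((5)(-5) - (0)(2))
  = (-4)(-10) - (2)(-1) + (4)(-25)
  = -58
M₁₄ = det[[-4, 2, 3]; [5, 0, 1]; [2, -5, 1]]
  = (-4)·((0)(1) - (1)(-5)) - (2)·((5)(1) - (1)(2)) + (3)·((5)(-5) - (0)(2))
  = (-4)(5) - (2)(3) + (3)(-25)
  = -101

det(A) = (-2)(52) - (3)(11) + (-4)(-58) - (0)(-101) = 95

det(A) = 95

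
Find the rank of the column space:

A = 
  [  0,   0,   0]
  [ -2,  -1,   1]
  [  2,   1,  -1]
Row reduce:
Swap R1 ↔ R2
R3 → R3 + (1)·R1
REF = 
  [ -2,  -1,   1]
  [  0,   0,   0]
  [  0,   0,   0]
Pivot columns: 1 → 1 pivot.
dim(Col(A)) = number of pivot columns = 1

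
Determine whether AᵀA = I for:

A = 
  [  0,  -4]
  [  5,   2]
No

AᵀA = 
  [ 25,  10]
  [ 10,  20]
≠ I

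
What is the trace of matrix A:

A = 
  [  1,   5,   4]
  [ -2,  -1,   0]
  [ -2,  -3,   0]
0

tr(A) = 1 + -1 + 0 = 0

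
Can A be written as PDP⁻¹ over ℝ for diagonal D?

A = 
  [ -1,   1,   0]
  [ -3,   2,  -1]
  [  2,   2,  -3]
No

Characteristic polynomial: det(λI - A) = λ³ + 2λ² + 7
By the rational root theorem any rational root is an integer dividing 7; none of those is a root, so p(λ) has no rational roots and hence (being an irreducible cubic) no repeated roots.
Discriminant of the cubic: Δ = -1547
Δ < 0 ⇒ one real eigenvalue and a complex-conjugate pair: λ ≈ -2.857, 0.4287 + 1.505i, 0.4287 - 1.505i
Has complex eigenvalues (not diagonalizable over ℝ).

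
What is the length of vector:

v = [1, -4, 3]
5.099

||v||₂ = √((1)² + (-4)² + (3)²) = √26 = 5.099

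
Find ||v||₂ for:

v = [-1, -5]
5.099

||v||₂ = √((-1)² + (-5)²) = √26 = 5.099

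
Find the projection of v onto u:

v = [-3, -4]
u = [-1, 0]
v·u = (-3)(-1) + (-4)(0) = 3
u·u = (-1)² + (0)² = 1
proj_u(v) = (v·u / u·u) × u = (3/1) × u = (3) × u

proj_u(v) = [-3, 0]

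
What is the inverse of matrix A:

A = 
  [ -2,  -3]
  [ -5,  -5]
det(A) = (-2)(-5) - (-3)(-5) = -5
For a 2×2 matrix, A⁻¹ = (1/det(A)) · [[d, -b], [-c, a]]
    = (-1/5) · [[-5, 3], [5, -2]]

A⁻¹ = 
  [   1, -3/5]
  [  -1,  2/5]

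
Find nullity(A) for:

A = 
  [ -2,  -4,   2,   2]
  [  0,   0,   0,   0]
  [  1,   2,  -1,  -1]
nullity(A) = 3

Row reduce:
R3 → R3 + (1/2)·R1
REF = 
  [ -2,  -4,   2,   2]
  [  0,   0,   0,   0]
  [  0,   0,   0,   0]
Pivot columns: 1 → 1 pivot.
rank(A) = 1, so nullity(A) = 4 - 1 = 3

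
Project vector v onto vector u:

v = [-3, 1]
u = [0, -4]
proj_u(v) = [0, 1]

v·u = (-3)(0) + (1)(-4) = -4
u·u = (0)² + (-4)² = 16
proj_u(v) = (v·u / u·u) × u = (-4/16) × u = (-1/4) × u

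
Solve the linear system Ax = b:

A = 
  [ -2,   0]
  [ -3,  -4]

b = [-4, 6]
Row reduce the augmented matrix [A|b]:
R2 → R2 - (3/2)·R1
REF = 
  [ -2,   0,  -4]
  [  0,  -4,  12]

Back-substitution:
x₂ = 12 / (-4) = -3
x₁ = (-4 - (0)(-3)) / (-2) = 2

x = [2, -3]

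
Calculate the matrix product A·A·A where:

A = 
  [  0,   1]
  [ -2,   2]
A² = A·A:
A²[1,1] = (0)(0) + (1)(-2) = -2
A²[1,2] = (0)(1) + (1)(2) = 2
A²[2,1] = (-2)(0) + (2)(-2) = -4
A²[2,2] = (-2)(1) + (2)(2) = 2
A² = 
  [ -2,   2]
  [ -4,   2]

A^3 = A^2·A:
A^3[1,1] = (-2)(0) + (2)(-2) = -4
A^3[1,2] = (-2)(1) + (2)(2) = 2
A^3[2,1] = (-4)(0) + (2)(-2) = -4
A^3[2,2] = (-4)(1) + (2)(2) = 0
A^3 = 
  [ -4,   2]
  [ -4,   0]

Therefore
A^3 = 
  [ -4,   2]
  [ -4,   0]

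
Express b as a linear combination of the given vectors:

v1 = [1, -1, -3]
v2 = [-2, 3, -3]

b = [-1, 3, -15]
c1 = 3, c2 = 2

b = 3·v1 + 2·v2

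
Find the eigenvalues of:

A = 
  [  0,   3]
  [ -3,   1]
tr(A) = 1, det(A) = 9
Characteristic polynomial: λ² - tr(A)λ + det(A) = λ² - λ + 9
λ² - λ + 9 = 0  ⇒  λ = (1 ± √((-1)² - 4·(9)))/2 = (1 ± √(-35))/2
  = (1 + i√35)/2,  (1 - i√35)/2

λ = (1 + i√35)/2, (1 - i√35)/2  (≈ 0.5 + 2.958i, 0.5 - 2.958i)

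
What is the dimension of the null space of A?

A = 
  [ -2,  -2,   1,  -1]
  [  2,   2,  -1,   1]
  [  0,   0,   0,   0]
nullity(A) = 3

Row reduce:
R2 → R2 + (1)·R1
REF = 
  [ -2,  -2,   1,  -1]
  [  0,   0,   0,   0]
  [  0,   0,   0,   0]
Pivot columns: 1 → 1 pivot.
rank(A) = 1, so nullity(A) = 4 - 1 = 3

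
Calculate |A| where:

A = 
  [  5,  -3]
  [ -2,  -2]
-16

For a 2×2 matrix, det = ad - bc = (5)(-2) - (-3)(-2) = -16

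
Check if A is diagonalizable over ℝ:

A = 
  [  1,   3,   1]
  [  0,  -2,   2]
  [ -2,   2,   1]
No

Characteristic polynomial: det(λI - A) = λ³ - 5λ + 22
By the rational root theorem any rational root is an integer dividing 22; none of those is a root, so p(λ) has no rational roots and hence (being an irreducible cubic) no repeated roots.
Discriminant of the cubic: Δ = -12568
Δ < 0 ⇒ one real eigenvalue and a complex-conjugate pair: λ ≈ -3.39, 1.695 + 1.902i, 1.695 - 1.902i
Has complex eigenvalues (not diagonalizable over ℝ).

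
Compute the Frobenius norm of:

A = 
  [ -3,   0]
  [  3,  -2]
||A||_F = 4.69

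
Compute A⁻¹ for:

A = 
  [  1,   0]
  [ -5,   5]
det(A) = (1)(5) - (0)(-5) = 5
For a 2×2 matrix, A⁻¹ = (1/det(A)) · [[d, -b], [-c, a]]
    = (1/5) · [[5, 0], [5, 1]]

A⁻¹ = 
  [  1,   0]
  [  1, 1/5]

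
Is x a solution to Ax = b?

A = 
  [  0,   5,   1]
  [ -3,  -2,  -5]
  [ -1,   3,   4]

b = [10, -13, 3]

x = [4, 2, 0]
No

Ax = [10, -16, 2] ≠ b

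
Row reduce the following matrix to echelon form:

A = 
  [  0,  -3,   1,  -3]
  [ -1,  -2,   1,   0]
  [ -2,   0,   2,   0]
Row operations:
Swap R1 ↔ R2
R3 → R3 - (2)·R1
R3 → R3 + (4/3)·R2

Resulting echelon form:
REF = 
  [ -1,  -2,   1,   0]
  [  0,  -3,   1,  -3]
  [  0,   0, 4/3,  -4]

Rank = 3 (number of non-zero pivot rows).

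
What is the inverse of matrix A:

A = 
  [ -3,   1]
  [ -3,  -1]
det(A) = (-3)(-1) - (1)(-3) = 6
For a 2×2 matrix, A⁻¹ = (1/det(A)) · [[d, -b], [-c, a]]
    = (1/6) · [[-1, -1], [3, -3]]

A⁻¹ = 
  [-1/6, -1/6]
  [ 1/2, -1/2]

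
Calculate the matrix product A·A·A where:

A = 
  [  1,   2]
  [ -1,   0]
A² = A·A:
A²[1,1] = (1)(1) + (2)(-1) = -1
A²[1,2] = (1)(2) + (2)(0) = 2
A²[2,1] = (-1)(1) + (0)(-1) = -1
A²[2,2] = (-1)(2) + (0)(0) = -2
A² = 
  [ -1,   2]
  [ -1,  -2]

A^3 = A^2·A:
A^3[1,1] = (-1)(1) + (2)(-1) = -3
A^3[1,2] = (-1)(2) + (2)(0) = -2
A^3[2,1] = (-1)(1) + (-2)(-1) = 1
A^3[2,2] = (-1)(2) + (-2)(0) = -2
A^3 = 
  [ -3,  -2]
  [  1,  -2]

Therefore
A^3 = 
  [ -3,  -2]
  [  1,  -2]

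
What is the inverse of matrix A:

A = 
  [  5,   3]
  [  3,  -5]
det(A) = (5)(-5) - (3)(3) = -34
For a 2×2 matrix, A⁻¹ = (1/det(A)) · [[d, -b], [-c, a]]
    = (-1/34) · [[-5, -3], [-3, 5]]

A⁻¹ = 
  [ 5/34,  3/34]
  [ 3/34, -5/34]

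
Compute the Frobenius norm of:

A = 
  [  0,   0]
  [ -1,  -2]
||A||_F = 2.236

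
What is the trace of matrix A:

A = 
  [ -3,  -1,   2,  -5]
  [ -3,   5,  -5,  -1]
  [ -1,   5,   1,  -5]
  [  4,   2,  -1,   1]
4

tr(A) = -3 + 5 + 1 + 1 = 4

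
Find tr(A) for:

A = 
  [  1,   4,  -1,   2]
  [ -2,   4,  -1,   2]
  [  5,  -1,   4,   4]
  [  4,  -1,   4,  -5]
4

tr(A) = 1 + 4 + 4 + -5 = 4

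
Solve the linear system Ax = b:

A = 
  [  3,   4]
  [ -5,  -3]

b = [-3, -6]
Row reduce the augmented matrix [A|b]:
R2 → R2 + (5/3)·R1
REF = 
  [   3,    4,   -3]
  [   0, 11/3,  -11]

Back-substitution:
x₂ = (-11) / (11/3) = -3
x₁ = (-3 - (4)(-3)) / 3 = 3

x = [3, -3]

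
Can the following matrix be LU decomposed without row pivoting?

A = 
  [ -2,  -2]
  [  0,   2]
Yes.
A[1,1] = -2 ≠ 0, so Gaussian elimination proceeds without a row swap: multiplier ℓ₂₁ = (0)/(-2) = 0, and U[2,2] = 2 - (0)(-2) = 2.
L = 
  [  1,   0]
  [  0,   1]
U = 
  [ -2,  -2]
  [  0,   2]
Check row 2 of LU: [(0)(-2), (0)(-2) + 2] = [0, 2] = row 2 of A ✓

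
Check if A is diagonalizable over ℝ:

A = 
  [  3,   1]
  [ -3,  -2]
Yes

tr(A) = 1, det(A) = -3
Characteristic polynomial: λ² - tr(A)λ + det(A) = λ² - λ - 3
λ² - λ - 3 = 0  ⇒  λ = (1 ± √((-1)² - 4·(-3)))/2 = (1 ± √(13))/2
  = (1 + √13)/2,  (1 - √13)/2
Eigenvalues: (1 + √13)/2, (1 - √13)/2  (≈ 2.303, -1.303)
The two irrational eigenvalues are distinct (simple), so each has alg. mult. = geom. mult. = 1.
Sum of geometric multiplicities equals n, so A has n independent eigenvectors.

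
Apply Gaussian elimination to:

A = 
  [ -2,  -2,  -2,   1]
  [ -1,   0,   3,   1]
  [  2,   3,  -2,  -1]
Row operations:
R2 → R2 - (1/2)·R1
R3 → R3 + (1)·R1
R3 → R3 - (1)·R2

Resulting echelon form:
REF = 
  [  -2,   -2,   -2,    1]
  [   0,    1,    4,  1/2]
  [   0,    0,   -8, -1/2]

Rank = 3 (number of non-zero pivot rows).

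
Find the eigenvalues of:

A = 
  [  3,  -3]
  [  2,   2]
tr(A) = 5, det(A) = 12
Characteristic polynomial: λ² - tr(A)λ + det(A) = λ² - 5λ + 12
λ² - 5λ + 12 = 0  ⇒  λ = (5 ± √((-5)² - 4·(12)))/2 = (5 ± √(-23))/2
  = (5 + i√23)/2,  (5 - i√23)/2

λ = (5 + i√23)/2, (5 - i√23)/2  (≈ 2.5 + 2.398i, 2.5 - 2.398i)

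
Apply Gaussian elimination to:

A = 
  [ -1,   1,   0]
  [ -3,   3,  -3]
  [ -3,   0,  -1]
Row operations:
R2 → R2 - (3)·R1
R3 → R3 - (3)·R1
Swap R2 ↔ R3

Resulting echelon form:
REF = 
  [ -1,   1,   0]
  [  0,  -3,  -1]
  [  0,   0,  -3]

Rank = 3 (number of non-zero pivot rows).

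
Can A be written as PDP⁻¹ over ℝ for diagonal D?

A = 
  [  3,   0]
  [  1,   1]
Yes

tr(A) = 4, det(A) = 3
Characteristic polynomial: λ² - tr(A)λ + det(A) = λ² - 4λ + 3
λ² - 4λ + 3 = (λ - 1)(λ - 3)
Eigenvalues: 3, 1
λ=1: alg. mult. = 1, geom. mult. = 2 - rank(A - (1)I) = 2 - 1 = 1
λ=3: alg. mult. = 1, geom. mult. = 2 - rank(A - (3)I) = 2 - 1 = 1
Sum of geometric multiplicities equals n, so A has n independent eigenvectors.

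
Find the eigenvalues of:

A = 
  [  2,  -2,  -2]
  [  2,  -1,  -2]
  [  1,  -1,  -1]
Characteristic polynomial: det(λI - A) = λ³ + λ
The constant term is 0, so λ = 0 is a root: p(λ) = λ(λ² + 1)
λ² + 1 = 0  ⇒  λ = (0 ± √((0)² - 4·(1)))/2 = (0 ± √(-4))/2
  = i,  -i

λ = 0, i, -i  (≈ 0, 0 + 1i, 0 - 1i)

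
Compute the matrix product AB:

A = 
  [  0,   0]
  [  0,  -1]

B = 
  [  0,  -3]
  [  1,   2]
AB = 
  [  0,   0]
  [ -1,  -2]

A is 2×2 and B is 2×2, so AB is 2×2. Each entry is (row of A)·(column of B):
AB[1,1] = (0)(0) + (0)(1) = 0
AB[1,2] = (0)(-3) + (0)(2) = 0
AB[2,1] = (0)(0) + (-1)(1) = -1
AB[2,2] = (0)(-3) + (-1)(2) = -2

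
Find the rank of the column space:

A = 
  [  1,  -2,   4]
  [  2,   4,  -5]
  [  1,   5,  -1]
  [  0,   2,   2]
Row reduce:
R2 → R2 - (2)·R1
R3 → R3 - (1)·R1
R3 → R3 - (7/8)·R2
R4 → R4 - (1/4)·R2
R4 → R4 - (14/17)·R3
REF = 
  [   1,   -2,    4]
  [   0,    8,  -13]
  [   0,    0, 51/8]
  [   0,    0,    0]
Pivot columns: 1, 2, 3 → 3 pivots.
dim(Col(A)) = number of pivot columns = 3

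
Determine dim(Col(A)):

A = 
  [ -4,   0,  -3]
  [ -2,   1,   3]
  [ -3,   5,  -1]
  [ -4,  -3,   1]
dim(Col(A)) = 3

Row reduce:
R2 → R2 - (1/2)·R1
R3 → R3 - (3/4)·R1
R4 → R4 - (1)·R1
R3 → R3 - (5)·R2
R4 → R4 + (3)·R2
R4 → R4 + (14/17)·R3
REF = 
  [   -4,     0,    -3]
  [    0,     1,   9/2]
  [    0,     0, -85/4]
  [    0,     0,     0]
Pivot columns: 1, 2, 3 → 3 pivots.
dim(Col(A)) = number of pivot columns = 3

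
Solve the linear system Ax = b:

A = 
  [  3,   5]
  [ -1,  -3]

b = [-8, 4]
Row reduce the augmented matrix [A|b]:
R2 → R2 + (1/3)·R1
REF = 
  [   3,    5,   -8]
  [   0, -4/3,  4/3]

Back-substitution:
x₂ = (4/3) / (-4/3) = -1
x₁ = (-8 - (5)(-1)) / 3 = -1

x = [-1, -1]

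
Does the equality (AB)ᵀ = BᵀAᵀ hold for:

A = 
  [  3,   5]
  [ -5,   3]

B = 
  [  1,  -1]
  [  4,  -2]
Yes

(AB)ᵀ = 
  [ 23,   7]
  [-13,  -1]

BᵀAᵀ = 
  [ 23,   7]
  [-13,  -1]

Both sides are equal — this is the standard identity (AB)ᵀ = BᵀAᵀ, which holds for all A, B.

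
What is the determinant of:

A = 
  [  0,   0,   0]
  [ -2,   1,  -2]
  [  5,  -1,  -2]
Cofactor expansion along row 1:
det(A) = (0)·((1)(-2) - (-2)(-1)) - (0)·((-2)(-2) - (-2)(5)) + (0)·((-2)(-1) - (1)(5))
  = (0)(-4) - (0)(14) + (0)(-3)
  = 0

det(A) = 0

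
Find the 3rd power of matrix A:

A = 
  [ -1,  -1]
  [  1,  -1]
A² = A·A:
A²[1,1] = (-1)(-1) + (-1)(1) = 0
A²[1,2] = (-1)(-1) + (-1)(-1) = 2
A²[2,1] = (1)(-1) + (-1)(1) = -2
A²[2,2] = (1)(-1) + (-1)(-1) = 0
A² = 
  [  0,   2]
  [ -2,   0]

A^3 = A^2·A:
A^3[1,1] = (0)(-1) + (2)(1) = 2
A^3[1,2] = (0)(-1) + (2)(-1) = -2
A^3[2,1] = (-2)(-1) + (0)(1) = 2
A^3[2,2] = (-2)(-1) + (0)(-1) = 2
A^3 = 
  [  2,  -2]
  [  2,   2]

Therefore
A^3 = 
  [  2,  -2]
  [  2,   2]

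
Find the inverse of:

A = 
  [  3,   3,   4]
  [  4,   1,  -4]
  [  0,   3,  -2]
det(A) = (3)·((1)(-2) - (-4)(3)) - (3)·((4)(-2) - (-4)(0)) + (4)·((4)(3) - (1)(0))
  = (3)(10) - (3)(-8) + (4)(12)
  = 102
det(A) = 102 ≠ 0, so A is invertible.

Cofactors Cᵢⱼ = (-1)ⁱ⁺ʲ·Mᵢⱼ:
C = 
  [ 10,   8,  12]
  [ 18,  -6,  -9]
  [-16,  28,  -9]

adj(A) = Cᵀ:
adj(A) = 
  [ 10,  18, -16]
  [  8,  -6,  28]
  [ 12,  -9,  -9]

A⁻¹ = (1/102) · adj(A):
A⁻¹ = 
  [ 5/51,  3/17, -8/51]
  [ 4/51, -1/17, 14/51]
  [ 2/17, -3/34, -3/34]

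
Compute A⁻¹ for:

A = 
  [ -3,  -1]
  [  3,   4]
det(A) = (-3)(4) - (-1)(3) = -9
For a 2×2 matrix, A⁻¹ = (1/det(A)) · [[d, -b], [-c, a]]
    = (-1/9) · [[4, 1], [-3, -3]]

A⁻¹ = 
  [-4/9, -1/9]
  [ 1/3,  1/3]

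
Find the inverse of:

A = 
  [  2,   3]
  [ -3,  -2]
det(A) = (2)(-2) - (3)(-3) = 5
For a 2×2 matrix, A⁻¹ = (1/det(A)) · [[d, -b], [-c, a]]
    = (1/5) · [[-2, -3], [3, 2]]

A⁻¹ = 
  [-2/5, -3/5]
  [ 3/5,  2/5]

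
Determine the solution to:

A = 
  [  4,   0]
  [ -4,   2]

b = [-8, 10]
Row reduce the augmented matrix [A|b]:
R2 → R2 + (1)·R1
REF = 
  [  4,   0,  -8]
  [  0,   2,   2]

Back-substitution:
x₂ = 2 / 2 = 1
x₁ = (-8 - (0)(1)) / 4 = -2

x = [-2, 1]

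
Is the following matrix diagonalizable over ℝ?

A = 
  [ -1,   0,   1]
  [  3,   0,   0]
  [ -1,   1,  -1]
No

Characteristic polynomial: det(λI - A) = λ³ + 2λ² + 2λ - 3
By the rational root theorem any rational root is an integer dividing 3; none of those is a root, so p(λ) has no rational roots and hence (being an irreducible cubic) no repeated roots.
Discriminant of the cubic: Δ = -379
Δ < 0 ⇒ one real eigenvalue and a complex-conjugate pair: λ ≈ -1.371 + 1.469i, -1.371 - 1.469i, 0.743
Has complex eigenvalues (not diagonalizable over ℝ).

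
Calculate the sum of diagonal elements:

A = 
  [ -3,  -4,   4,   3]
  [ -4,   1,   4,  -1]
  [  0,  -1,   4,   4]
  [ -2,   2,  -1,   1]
3

tr(A) = -3 + 1 + 4 + 1 = 3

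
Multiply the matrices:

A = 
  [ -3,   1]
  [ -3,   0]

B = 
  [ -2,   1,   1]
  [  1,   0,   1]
AB = 
  [  7,  -3,  -2]
  [  6,  -3,  -3]

A is 2×2 and B is 2×3, so AB is 2×3. Each entry is (row of A)·(column of B):
AB[1,1] = (-3)(-2) + (1)(1) = 7
AB[1,2] = (-3)(1) + (1)(0) = -3
AB[1,3] = (-3)(1) + (1)(1) = -2
AB[2,1] = (-3)(-2) + (0)(1) = 6
AB[2,2] = (-3)(1) + (0)(0) = -3
AB[2,3] = (-3)(1) + (0)(1) = -3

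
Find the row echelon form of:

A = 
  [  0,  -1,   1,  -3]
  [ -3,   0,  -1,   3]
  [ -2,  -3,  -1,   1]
Row operations:
Swap R1 ↔ R2
R3 → R3 - (2/3)·R1
R3 → R3 - (3)·R2

Resulting echelon form:
REF = 
  [   -3,     0,    -1,     3]
  [    0,    -1,     1,    -3]
  [    0,     0, -10/3,     8]

Rank = 3 (number of non-zero pivot rows).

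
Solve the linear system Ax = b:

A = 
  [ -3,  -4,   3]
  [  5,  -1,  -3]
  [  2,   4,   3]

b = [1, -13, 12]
x = [-1, 2, 2]

Row reduce the augmented matrix [A|b]:
R2 → R2 + (5/3)·R1
R3 → R3 + (2/3)·R1
R3 → R3 + (4/23)·R2
REF = 
  [    -3,     -4,      3,      1]
  [     0,  -23/3,      2,  -34/3]
  [     0,      0, 123/23, 246/23]

Back-substitution:
x₃ = (246/23) / (123/23) = 2
x₂ = (-34/3 - (2)(2)) / (-23/3) = 2
x₁ = (1 - (-4)(2) - (3)(2)) / (-3) = -1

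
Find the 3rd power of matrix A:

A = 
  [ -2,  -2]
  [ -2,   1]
A^3 = 
  [-20, -14]
  [-14,   1]

A² = A·A:
A²[1,1] = (-2)(-2) + (-2)(-2) = 8
A²[1,2] = (-2)(-2) + (-2)(1) = 2
A²[2,1] = (-2)(-2) + (1)(-2) = 2
A²[2,2] = (-2)(-2) + (1)(1) = 5
A² = 
  [  8,   2]
  [  2,   5]

A^3 = A^2·A:
A^3[1,1] = (8)(-2) + (2)(-2) = -20
A^3[1,2] = (8)(-2) + (2)(1) = -14
A^3[2,1] = (2)(-2) + (5)(-2) = -14
A^3[2,2] = (2)(-2) + (5)(1) = 1
A^3 = 
  [-20, -14]
  [-14,   1]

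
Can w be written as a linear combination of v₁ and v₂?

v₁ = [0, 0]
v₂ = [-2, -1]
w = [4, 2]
Yes

Form the augmented matrix and row-reduce:
[v₁|v₂|w] = 
  [  0,  -2,   4]
  [  0,  -1,   2]
R2 → R2 - (1/2)·R1
REF = 
  [  0,  -2,   4]
  [  0,   0,   0]

No row of the form [0 0 | nonzero], so the system is consistent. Back-substitution gives c₁ = 0, c₂ = -2: w = (0)·v₁ + (-2)·v₂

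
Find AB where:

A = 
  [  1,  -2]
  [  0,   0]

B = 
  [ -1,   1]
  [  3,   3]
A is 2×2 and B is 2×2, so AB is 2×2. Each entry is (row of A)·(column of B):
AB[1,1] = (1)(-1) + (-2)(3) = -7
AB[1,2] = (1)(1) + (-2)(3) = -5
AB[2,1] = (0)(-1) + (0)(3) = 0
AB[2,2] = (0)(1) + (0)(3) = 0

AB = 
  [ -7,  -5]
  [  0,   0]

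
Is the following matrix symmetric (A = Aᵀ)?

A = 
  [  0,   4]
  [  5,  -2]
No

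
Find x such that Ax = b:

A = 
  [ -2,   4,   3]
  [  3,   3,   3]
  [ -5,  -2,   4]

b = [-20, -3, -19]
x = [3, -2, -2]

Row reduce the augmented matrix [A|b]:
R2 → R2 + (3/2)·R1
R3 → R3 - (5/2)·R1
R3 → R3 + (4/3)·R2
REF = 
  [  -2,    4,    3,  -20]
  [   0,    9, 15/2,  -33]
  [   0,    0, 13/2,  -13]

Back-substitution:
x₃ = (-13) / (13/2) = -2
x₂ = (-33 - (15/2)(-2)) / 9 = -2
x₁ = (-20 - (4)(-2) - (3)(-2)) / (-2) = 3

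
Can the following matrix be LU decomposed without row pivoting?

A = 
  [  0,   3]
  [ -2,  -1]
No.
A[1,1] = 0 but A[2,1] = -2 ≠ 0. Any LU with L unit lower triangular has (LU)[1,1] = U[1,1] and (LU)[2,1] = L[2,1]·U[1,1]; matching A forces U[1,1] = 0, which then forces (LU)[2,1] = 0 ≠ -2. A row swap (pivoting) is required.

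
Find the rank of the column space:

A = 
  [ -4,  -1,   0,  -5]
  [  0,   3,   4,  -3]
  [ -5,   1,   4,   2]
Row reduce:
R3 → R3 - (5/4)·R1
R3 → R3 - (3/4)·R2
REF = 
  [  -4,   -1,    0,   -5]
  [   0,    3,    4,   -3]
  [   0,    0,    1, 21/2]
Pivot columns: 1, 2, 3 → 3 pivots.
dim(Col(A)) = number of pivot columns = 3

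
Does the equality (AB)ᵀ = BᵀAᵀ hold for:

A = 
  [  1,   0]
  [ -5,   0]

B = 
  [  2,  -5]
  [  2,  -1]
Yes

(AB)ᵀ = 
  [  2, -10]
  [ -5,  25]

BᵀAᵀ = 
  [  2, -10]
  [ -5,  25]

Both sides are equal — this is the standard identity (AB)ᵀ = BᵀAᵀ, which holds for all A, B.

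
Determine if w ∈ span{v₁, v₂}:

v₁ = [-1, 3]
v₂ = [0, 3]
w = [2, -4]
Yes

Form the augmented matrix and row-reduce:
[v₁|v₂|w] = 
  [ -1,   0,   2]
  [  3,   3,  -4]
R2 → R2 + (3)·R1
REF = 
  [ -1,   0,   2]
  [  0,   3,   2]

No row of the form [0 0 | nonzero], so the system is consistent. Back-substitution gives c₁ = -2, c₂ = 2/3: w = (-2)·v₁ + (2/3)·v₂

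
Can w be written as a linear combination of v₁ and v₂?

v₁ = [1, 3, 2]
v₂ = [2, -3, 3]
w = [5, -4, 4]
No

Form the augmented matrix and row-reduce:
[v₁|v₂|w] = 
  [  1,   2,   5]
  [  3,  -3,  -4]
  [  2,   3,   4]
R2 → R2 - (3)·R1
R3 → R3 - (2)·R1
R3 → R3 - (1/9)·R2
REF = 
  [    1,     2,     5]
  [    0,    -9,   -19]
  [    0,     0, -35/9]

Row 3 reads [0 0 | -35/9], i.e. 0 = -35/9, so the system is inconsistent and w ∉ span{v₁, v₂}.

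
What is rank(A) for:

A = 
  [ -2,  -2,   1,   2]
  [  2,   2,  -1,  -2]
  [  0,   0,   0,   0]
Row reduce:
R2 → R2 + (1)·R1
REF = 
  [ -2,  -2,   1,   2]
  [  0,   0,   0,   0]
  [  0,   0,   0,   0]
Pivot columns: 1 → 1 pivot.

rank(A) = 1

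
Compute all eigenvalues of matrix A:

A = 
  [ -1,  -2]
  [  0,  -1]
λ = -1, -1

tr(A) = -2, det(A) = 1
Characteristic polynomial: λ² - tr(A)λ + det(A) = λ² + 2λ + 1
λ² + 2λ + 1 = (λ + 1)²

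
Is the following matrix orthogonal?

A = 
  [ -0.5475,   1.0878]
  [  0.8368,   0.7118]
No

AᵀA = 
  [  1,   0.0001]
  [  0.0001,   1.6900]
≠ I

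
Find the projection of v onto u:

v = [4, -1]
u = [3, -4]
v·u = (4)(3) + (-1)(-4) = 16
u·u = (3)² + (-4)² = 25
proj_u(v) = (v·u / u·u) × u = (16/25) × u

proj_u(v) = [48/25, -64/25]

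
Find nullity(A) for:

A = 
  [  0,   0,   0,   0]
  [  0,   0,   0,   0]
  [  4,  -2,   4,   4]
nullity(A) = 3

Row reduce:
Swap R1 ↔ R3
REF = 
  [  4,  -2,   4,   4]
  [  0,   0,   0,   0]
  [  0,   0,   0,   0]
Pivot columns: 1 → 1 pivot.
rank(A) = 1, so nullity(A) = 4 - 1 = 3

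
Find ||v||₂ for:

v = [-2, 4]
4.472

||v||₂ = √((-2)² + (4)²) = √20 = 4.472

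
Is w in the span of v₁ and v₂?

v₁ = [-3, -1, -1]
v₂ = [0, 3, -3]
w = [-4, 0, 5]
No

Form the augmented matrix and row-reduce:
[v₁|v₂|w] = 
  [ -3,   0,  -4]
  [ -1,   3,   0]
  [ -1,  -3,   5]
R2 → R2 - (1/3)·R1
R3 → R3 - (1/3)·R1
R3 → R3 + (1)·R2
REF = 
  [  -3,    0,   -4]
  [   0,    3,  4/3]
  [   0,    0, 23/3]

Row 3 reads [0 0 | 23/3], i.e. 0 = 23/3, so the system is inconsistent and w ∉ span{v₁, v₂}.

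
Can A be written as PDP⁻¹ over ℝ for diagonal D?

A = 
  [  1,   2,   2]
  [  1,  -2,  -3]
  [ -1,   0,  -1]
No

Characteristic polynomial: det(λI - A) = λ³ + 2λ² - λ - 6
By the rational root theorem any rational root is an integer dividing 6; none of those is a root, so p(λ) has no rational roots and hence (being an irreducible cubic) no repeated roots.
Discriminant of the cubic: Δ = -556
Δ < 0 ⇒ one real eigenvalue and a complex-conjugate pair: λ ≈ -1.734 + 1.041i, -1.734 - 1.041i, 1.468
Has complex eigenvalues (not diagonalizable over ℝ).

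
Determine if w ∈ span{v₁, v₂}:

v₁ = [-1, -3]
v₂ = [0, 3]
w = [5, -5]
Yes

Form the augmented matrix and row-reduce:
[v₁|v₂|w] = 
  [ -1,   0,   5]
  [ -3,   3,  -5]
R2 → R2 - (3)·R1
REF = 
  [ -1,   0,   5]
  [  0,   3, -20]

No row of the form [0 0 | nonzero], so the system is consistent. Back-substitution gives c₁ = -5, c₂ = -20/3: w = (-5)·v₁ + (-20/3)·v₂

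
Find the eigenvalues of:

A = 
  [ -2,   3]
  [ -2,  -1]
tr(A) = -3, det(A) = 8
Characteristic polynomial: λ² - tr(A)λ + det(A) = λ² + 3λ + 8
λ² + 3λ + 8 = 0  ⇒  λ = (-3 ± √((3)² - 4·(8)))/2 = (-3 ± √(-23))/2
  = (-3 + i√23)/2,  (-3 - i√23)/2

λ = (-3 + i√23)/2, (-3 - i√23)/2  (≈ -1.5 + 2.398i, -1.5 - 2.398i)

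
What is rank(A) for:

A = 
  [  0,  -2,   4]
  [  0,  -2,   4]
Row reduce:
R2 → R2 - (1)·R1
REF = 
  [  0,  -2,   4]
  [  0,   0,   0]
Pivot columns: 2 → 1 pivot.

rank(A) = 1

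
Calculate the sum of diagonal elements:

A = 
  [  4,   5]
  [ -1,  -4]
0

tr(A) = 4 + -4 = 0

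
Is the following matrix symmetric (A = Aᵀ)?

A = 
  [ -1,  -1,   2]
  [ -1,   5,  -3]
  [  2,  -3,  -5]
Yes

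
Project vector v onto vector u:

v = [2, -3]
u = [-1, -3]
v·u = (2)(-1) + (-3)(-3) = 7
u·u = (-1)² + (-3)² = 10
proj_u(v) = (v·u / u·u) × u = (7/10) × u

proj_u(v) = [-7/10, -21/10]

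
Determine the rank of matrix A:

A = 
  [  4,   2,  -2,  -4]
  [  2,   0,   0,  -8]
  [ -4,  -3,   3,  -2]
Row reduce:
R2 → R2 - (1/2)·R1
R3 → R3 + (1)·R1
R3 → R3 - (1)·R2
REF = 
  [  4,   2,  -2,  -4]
  [  0,  -1,   1,  -6]
  [  0,   0,   0,   0]
Pivot columns: 1, 2 → 2 pivots.

rank(A) = 2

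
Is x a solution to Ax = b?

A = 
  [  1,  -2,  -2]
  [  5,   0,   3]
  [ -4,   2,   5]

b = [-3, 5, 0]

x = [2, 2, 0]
No

Ax = [-2, 10, -4] ≠ b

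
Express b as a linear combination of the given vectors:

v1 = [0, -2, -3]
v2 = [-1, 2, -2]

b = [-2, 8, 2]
c1 = -2, c2 = 2

b = -2·v1 + 2·v2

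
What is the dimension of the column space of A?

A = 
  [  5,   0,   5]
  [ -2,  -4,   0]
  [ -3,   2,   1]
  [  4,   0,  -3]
Row reduce:
R2 → R2 + (2/5)·R1
R3 → R3 + (3/5)·R1
R4 → R4 - (4/5)·R1
R3 → R3 + (1/2)·R2
R4 → R4 + (7/5)·R3
REF = 
  [  5,   0,   5]
  [  0,  -4,   2]
  [  0,   0,   5]
  [  0,   0,   0]
Pivot columns: 1, 2, 3 → 3 pivots.
dim(Col(A)) = number of pivot columns = 3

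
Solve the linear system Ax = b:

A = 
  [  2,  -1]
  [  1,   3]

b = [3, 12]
Row reduce the augmented matrix [A|b]:
R2 → R2 - (1/2)·R1
REF = 
  [   2,   -1,    3]
  [   0,  7/2, 21/2]

Back-substitution:
x₂ = (21/2) / (7/2) = 3
x₁ = (3 - (-1)(3)) / 2 = 3

x = [3, 3]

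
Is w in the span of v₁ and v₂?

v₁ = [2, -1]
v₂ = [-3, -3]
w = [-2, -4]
Yes

Form the augmented matrix and row-reduce:
[v₁|v₂|w] = 
  [  2,  -3,  -2]
  [ -1,  -3,  -4]
R2 → R2 + (1/2)·R1
REF = 
  [   2,   -3,   -2]
  [   0, -9/2,   -5]

No row of the form [0 0 | nonzero], so the system is consistent. Back-substitution gives c₁ = 2/3, c₂ = 10/9: w = (2/3)·v₁ + (10/9)·v₂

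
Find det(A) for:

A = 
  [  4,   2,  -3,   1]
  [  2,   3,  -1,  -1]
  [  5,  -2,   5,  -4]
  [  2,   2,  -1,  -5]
-358

Cofactor expansion along row 1: det(A) = a₁₁M₁₁ - a₁₂M₁₂ + a₁₃M₁₃ - a₁₄M₁₄

M₁₁ = det[[3, -1, -1]; [-2, 5, -4]; [2, -1, -5]]
  = (3)·((5)(-5) - (-4)(-1)) - (-1)·((-2)(-5) - (-4)(2)) + (-1)·((-2)(-1) - (5)(2))
  = (3)(-29) - (-1)(18) + (-1)(-8)
  = -61
M₁₂ = det[[2, -1, -1]; [5, 5, -4]; [2, -1, -5]]
  = (2)·((5)(-5) - (-4)(-1)) - (-1)·((5)(-5) - (-4)(2)) + (-1)·((5)(-1) - (5)(2))
  = (2)(-29) - (-1)(-17) + (-1)(-15)
  = -60
M₁₃ = det[[2, 3, -1]; [5, -2, -4]; [2, 2, -5]]
  = (2)·((-2)(-5) - (-4)(2)) - (3)·((5)(-5) - (-4)(2)) + (-1)·((5)(2) - (-2)(2))
  = (2)(18) - (3)(-17) + (-1)(14)
  = 73
M₁₄ = det[[2, 3, -1]; [5, -2, 5]; [2, 2, -1]]
  = (2)·((-2)(-1) - (5)(2)) - (3)·((5)(-1) - (5)(2)) + (-1)·((5)(2) - (-2)(2))
  = (2)(-8) - (3)(-15) + (-1)(14)
  = 15

det(A) = (4)(-61) - (2)(-60) + (-3)(73) - (1)(15) = -358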